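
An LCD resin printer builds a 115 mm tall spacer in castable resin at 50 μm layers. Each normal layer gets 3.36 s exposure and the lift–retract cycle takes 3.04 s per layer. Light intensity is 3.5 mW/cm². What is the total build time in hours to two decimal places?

4.09 hours

Number of layers: 115 / 0.05 → 2300 (rounded up).
Per-layer time = 3.36 + 3.04, so 6.4 s.
Total = 2300 × 6.4 = 14720 s = 4.09 hours.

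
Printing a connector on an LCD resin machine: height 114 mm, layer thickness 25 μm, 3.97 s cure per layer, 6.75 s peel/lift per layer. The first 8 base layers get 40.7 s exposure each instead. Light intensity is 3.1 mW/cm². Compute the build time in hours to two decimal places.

13.66 hours

Layer count = ceil(114 / 0.025) = 4560.
Bottom layers = 8 × (40.7 + 6.75) = 379.6 s.
Remaining layers = 4552 × (3.97 + 6.75) = 48797.44 s.
Sum: 379.6 + 48797.44 = 49177.04 s → 13.66 hours.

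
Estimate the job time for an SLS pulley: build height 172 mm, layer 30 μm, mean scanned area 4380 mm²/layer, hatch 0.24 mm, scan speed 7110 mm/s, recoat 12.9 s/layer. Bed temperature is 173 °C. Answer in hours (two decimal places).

24.64 hours

Layer count = ceil(172 / 0.03) = 5734.
Hatch length per layer = 4380 / 0.24, so 18250 mm.
Scan time per layer = 18250 / 7110, so 2.5668 s.
Per-layer time = 2.5668 + 12.9, so 15.4668 s.
5734 layers × 15.4668 s/layer = 88686.6312 s, i.e. 24.64 hours.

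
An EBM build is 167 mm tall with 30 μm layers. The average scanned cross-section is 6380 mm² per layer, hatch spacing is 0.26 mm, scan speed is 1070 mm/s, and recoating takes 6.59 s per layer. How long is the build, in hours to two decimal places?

Number of layers: 167 / 0.03 → 5567 (rounded up).
Scan path per layer: 6380 / 0.26 → 24538.5 mm.
Beam time per layer = 24538.5 / 1070, so 22.9332 s.
Layer cycle = 22.9332 + 6.59 = 29.5232 s.
5567 layers × 29.5232 s/layer = 164355.6544 s, i.e. 45.65 hours.

45.65 hours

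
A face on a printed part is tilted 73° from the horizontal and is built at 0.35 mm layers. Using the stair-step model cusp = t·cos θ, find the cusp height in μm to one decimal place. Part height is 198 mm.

102.3 μm

Cusp = layer height × cos(73°) = 0.35 × 0.2924 = 0.10234 mm = 102.3 μm.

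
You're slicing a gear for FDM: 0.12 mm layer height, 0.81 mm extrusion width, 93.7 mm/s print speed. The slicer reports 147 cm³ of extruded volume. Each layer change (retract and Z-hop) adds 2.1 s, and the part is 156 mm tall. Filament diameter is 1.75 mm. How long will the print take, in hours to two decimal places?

Extrusion cross-section: 0.12 × 0.81 → 0.0972 mm².
Path length: 147000 mm³ / 0.0972 mm² → 1512345.7 mm.
Print-move time = 1512345.7 / 93.7 = 16140.3 s.
Number of layers: 156 / 0.12 → 1300 (rounded up).
Layer-change overhead = 1300 × 2.1, so 2730 s.
Total = 16140.3 + 2730 = 18870.3 s = 5.24 hours.

5.24 hours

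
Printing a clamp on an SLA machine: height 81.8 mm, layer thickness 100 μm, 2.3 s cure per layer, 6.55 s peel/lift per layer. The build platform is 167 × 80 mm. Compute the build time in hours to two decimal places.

2.01 hours

Layer count = ceil(81.8 / 0.1) = 818.
Per-layer time = 2.3 + 6.55 = 8.85 s.
Total = 818 × 8.85 = 7239.3 s = 2.01 hours.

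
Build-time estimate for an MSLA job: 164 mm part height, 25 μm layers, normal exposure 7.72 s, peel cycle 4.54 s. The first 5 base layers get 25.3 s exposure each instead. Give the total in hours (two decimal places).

Number of layers: 164 / 0.025 → 6560 (rounded up).
Bottom layers = 5 × (25.3 + 4.54), so 149.2 s.
Normal layers: 6555 × (7.72 + 4.54) → 80364.3 s.
Sum: 149.2 + 80364.3 = 80513.5 s → 22.36 hours.

22.36 hours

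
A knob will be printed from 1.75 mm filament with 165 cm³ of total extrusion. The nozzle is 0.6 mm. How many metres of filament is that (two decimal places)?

Filament cross-section = π × (1.75/2)² = 2.4053 mm².
Length = 165 cm³ / 2.4053 mm² = 165000 / 2.4053 = 68598.51 mm = 68.60 m.

68.60 m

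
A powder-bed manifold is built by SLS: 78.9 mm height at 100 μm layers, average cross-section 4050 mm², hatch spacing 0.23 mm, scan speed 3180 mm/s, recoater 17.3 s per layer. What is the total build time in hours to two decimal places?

Layer count = ceil(78.9 / 0.1) = 789.
Per-layer scan distance = 4050 / 0.23 = 17608.7 mm.
Scan time per layer = 17608.7 / 3180, so 5.5373 s.
Time per layer = 5.5373 + 17.3, so 22.8373 s.
Build time = 789 × 22.8373 = 18018.6297 s = 5.01 hours.

5.01 hours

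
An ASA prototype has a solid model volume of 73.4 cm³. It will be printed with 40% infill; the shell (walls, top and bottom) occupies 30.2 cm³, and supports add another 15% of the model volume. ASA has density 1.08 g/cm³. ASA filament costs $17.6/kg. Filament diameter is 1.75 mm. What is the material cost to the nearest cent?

$1.11

Infill region = 73.4 − 30.2 = 43.2 cm³.
Deposited infill: 0.40 × 43.2 → 17.28 cm³.
Support: 0.15 × 73.4 → 11.01 cm³.
Total printed volume: 30.2 + 17.28 + 11.01 → 58.49 cm³.
Mass = 58.49 × 1.08, so 63.1692 g.
Cost = 63.1692 g / 1000 × $17.6/kg = $1.11.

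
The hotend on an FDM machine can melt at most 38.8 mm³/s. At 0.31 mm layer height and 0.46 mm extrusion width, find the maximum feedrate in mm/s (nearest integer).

272 mm/s

Extrusion cross-section = 0.31 × 0.46, so 0.1426 mm².
v_max = Q/A = 38.8/0.1426 = 272.09 mm/s → 272 mm/s.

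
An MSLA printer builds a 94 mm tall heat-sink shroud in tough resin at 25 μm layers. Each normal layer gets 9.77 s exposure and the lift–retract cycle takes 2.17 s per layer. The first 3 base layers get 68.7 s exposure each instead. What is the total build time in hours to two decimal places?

12.52 hours

Layers = ⌈94/0.025⌉ = 3760.
Bottom layers = 3 × (68.7 + 2.17), so 212.61 s.
Regular layers = 3757 × (9.77 + 2.17) = 44858.58 s.
Sum: 212.61 + 44858.58 = 45071.19 s → 12.52 hours.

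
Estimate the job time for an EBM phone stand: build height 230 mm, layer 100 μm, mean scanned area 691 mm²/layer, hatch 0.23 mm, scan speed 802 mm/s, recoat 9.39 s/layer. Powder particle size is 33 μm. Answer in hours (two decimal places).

Number of layers: 230 / 0.1 → 2300 (rounded up).
Scan path per layer = 691 / 0.23, so 3004.3 mm.
Scan time per layer: 3004.3 / 802 → 3.746 s.
Time per layer = 3.746 + 9.39 = 13.136 s.
Build time = 2300 × 13.136 = 30212.8 s = 8.39 hours.

8.39 hours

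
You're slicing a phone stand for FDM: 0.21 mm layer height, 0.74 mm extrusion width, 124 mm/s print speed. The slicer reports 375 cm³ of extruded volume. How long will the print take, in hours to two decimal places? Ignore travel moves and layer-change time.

Line area = 0.21 × 0.74 = 0.1554 mm².
Toolpath length = 375 cm³ / 0.1554 mm² = 375000 / 0.1554 = 2413127.4 mm.
Extrusion time = 2413127.4 / 124, so 19460.7 s.
That's 19460.7 s → 5.41 hours.

5.41 hours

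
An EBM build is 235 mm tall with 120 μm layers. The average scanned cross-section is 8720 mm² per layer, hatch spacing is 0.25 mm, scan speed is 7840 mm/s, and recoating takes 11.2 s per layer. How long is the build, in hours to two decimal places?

8.52 hours

Number of layers: 235 / 0.12 → 1959 (rounded up).
Hatch length per layer = 8720 / 0.25 = 34880 mm.
Scan time per layer = 34880 / 7840 = 4.449 s.
Layer cycle = 4.449 + 11.2, so 15.649 s.
Total: 1959 × 15.649 s = 30656.391 s → 8.52 hours.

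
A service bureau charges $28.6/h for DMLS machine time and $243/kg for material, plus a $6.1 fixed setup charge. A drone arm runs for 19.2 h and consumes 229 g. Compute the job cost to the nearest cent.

Machine cost = 28.6 × 19.2 = $549.12.
Material cost = 243 × 229/1000 = $55.647.
Total = 549.12 + 55.647 + 6.1 = 610.867 ≈ $610.87.

$610.87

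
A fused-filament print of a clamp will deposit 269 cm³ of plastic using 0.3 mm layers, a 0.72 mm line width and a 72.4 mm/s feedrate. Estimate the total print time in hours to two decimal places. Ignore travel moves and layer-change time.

4.78 hours

Bead cross-section: 0.3 × 0.72 → 0.216 mm².
Path length: 269000 mm³ / 0.216 mm² → 1245370.4 mm.
Time extruding = 1245370.4 / 72.4 = 17201.2 s.
In the requested units: 17201.2 s = 4.78 hours.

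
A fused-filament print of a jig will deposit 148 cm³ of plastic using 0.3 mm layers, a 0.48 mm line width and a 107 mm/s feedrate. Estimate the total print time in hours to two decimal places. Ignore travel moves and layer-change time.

2.67 hours

Extrusion cross-section = 0.3 × 0.48, so 0.144 mm².
Toolpath length = 148 cm³ / 0.144 mm² = 148000 / 0.144 = 1027777.8 mm.
Time extruding = 1027777.8 / 107 = 9605.4 s.
9605.4 s = 2.67 hours.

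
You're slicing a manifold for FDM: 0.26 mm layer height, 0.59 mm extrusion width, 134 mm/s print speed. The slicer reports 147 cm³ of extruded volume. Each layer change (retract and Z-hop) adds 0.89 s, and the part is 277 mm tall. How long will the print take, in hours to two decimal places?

2.25 hours

Line area: 0.26 × 0.59 → 0.1534 mm².
Total extruded path = 147000/0.1534 = 958279 mm.
Time extruding = 958279 / 134 = 7151.3 s.
Number of layers: 277 / 0.26 → 1066 (rounded up).
Z-hop total = 1066 × 0.89 = 948.74 s.
Altogether 7151.3 + 948.74 = 8100.04 s, i.e. 2.25 hours.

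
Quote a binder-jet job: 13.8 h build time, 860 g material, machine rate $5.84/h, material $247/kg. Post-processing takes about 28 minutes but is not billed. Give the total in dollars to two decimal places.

Machine-time cost = 5.84 × 13.8 = $80.592.
Feedstock cost = 247 × 860/1000 = $212.42.
Job cost: 80.592 + 212.42 = 293.012 ≈ $293.01.

$293.01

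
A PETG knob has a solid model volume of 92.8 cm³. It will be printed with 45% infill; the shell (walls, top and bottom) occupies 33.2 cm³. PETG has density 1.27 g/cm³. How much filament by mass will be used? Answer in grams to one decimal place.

Interior volume = 92.8 − 33.2, so 59.6 cm³.
Infill volume: 0.45 × 59.6 → 26.82 cm³.
Deposited volume = 33.2 + 26.82 = 60.02 cm³.
Mass = 60.02 × 1.27 = 76.2254 g.

76.2 g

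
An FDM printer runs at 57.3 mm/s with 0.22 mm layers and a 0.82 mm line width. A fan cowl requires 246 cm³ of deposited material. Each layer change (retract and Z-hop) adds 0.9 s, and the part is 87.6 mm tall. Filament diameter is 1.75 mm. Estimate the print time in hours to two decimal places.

Line area = 0.22 × 0.82 = 0.1804 mm².
Path length: 246000 mm³ / 0.1804 mm² → 1363636.4 mm.
Print-move time = 1363636.4 / 57.3, so 23798.2 s.
Layer count = ceil(87.6 / 0.22) = 399.
Z-hop total: 399 × 0.9 → 359.1 s.
Altogether 23798.2 + 359.1 = 24157.3 s, i.e. 6.71 hours.

6.71 hours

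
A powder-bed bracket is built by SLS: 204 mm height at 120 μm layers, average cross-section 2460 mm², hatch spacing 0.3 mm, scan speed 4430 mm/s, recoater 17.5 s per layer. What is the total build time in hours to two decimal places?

Layer count = ceil(204 / 0.12) = 1700.
Scan path per layer = 2460 / 0.3, so 8200 mm.
Per-layer scan time = 8200 / 4430 = 1.851 s.
Layer cycle: 1.851 + 17.5 → 19.351 s.
Total: 1700 × 19.351 s = 32896.7 s → 9.14 hours.

9.14 hours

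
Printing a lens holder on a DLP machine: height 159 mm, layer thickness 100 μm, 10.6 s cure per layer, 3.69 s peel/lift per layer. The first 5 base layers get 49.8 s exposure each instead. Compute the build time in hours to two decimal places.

6.37 hours

Number of layers: 159 / 0.1 → 1590 (rounded up).
Base layers = 5 × (49.8 + 3.69) = 267.45 s.
Remaining layers = 1585 × (10.6 + 3.69), so 22649.65 s.
Total = 267.45 + 22649.65 = 22917.1 s = 6.37 hours.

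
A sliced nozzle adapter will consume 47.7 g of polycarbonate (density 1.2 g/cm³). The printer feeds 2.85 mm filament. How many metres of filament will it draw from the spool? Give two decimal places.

6.23 m

Extruded volume: 47.7/1.2 = 39.75 cm³ (39750 mm³).
A = π r² = π × 1.425² = 6.3794 mm².
L = V/A = 39750/6.3794 = 6230.99 mm → 6.23 m.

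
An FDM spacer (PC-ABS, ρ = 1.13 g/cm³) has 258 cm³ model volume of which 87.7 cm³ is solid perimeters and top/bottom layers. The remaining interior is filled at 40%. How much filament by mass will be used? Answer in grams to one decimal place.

Interior volume = 258 − 87.7, so 170.3 cm³.
Infill deposited = 0.40 × 170.3 = 68.12 cm³.
Total extruded = 87.7 + 68.12 = 155.82 cm³.
Mass = 155.82 × 1.13 = 176.0766 g.

176.1 g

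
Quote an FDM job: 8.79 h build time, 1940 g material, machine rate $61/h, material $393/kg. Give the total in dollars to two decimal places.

Machine cost = 61 × 8.79 = $536.19.
Feedstock cost: 393 × 1940/1000 → $762.42.
Job cost: 536.19 + 762.42 = $1298.61.

$1298.61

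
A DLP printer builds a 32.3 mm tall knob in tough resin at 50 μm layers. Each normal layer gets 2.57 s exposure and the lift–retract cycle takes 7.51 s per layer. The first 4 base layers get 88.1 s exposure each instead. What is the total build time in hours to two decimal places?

1.90 hours

Number of layers: 32.3 / 0.05 → 646 (rounded up).
Base layers = 4 × (88.1 + 7.51) = 382.44 s.
Regular layers: 642 × (2.57 + 7.51) → 6471.36 s.
Total = 382.44 + 6471.36 = 6853.8 s = 1.90 hours.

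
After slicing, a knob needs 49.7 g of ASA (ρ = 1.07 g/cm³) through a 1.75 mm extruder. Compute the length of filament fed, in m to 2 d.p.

Volume = 49.7 g / 1.07 g·cm⁻³ = 46.4486 cm³ = 46448.6 mm³.
Filament cross-section = π × (1.75/2)² = 2.4053 mm².
Length = 46448.6 / 2.4053 = 19310.94 mm = 19.31 m.

19.31 m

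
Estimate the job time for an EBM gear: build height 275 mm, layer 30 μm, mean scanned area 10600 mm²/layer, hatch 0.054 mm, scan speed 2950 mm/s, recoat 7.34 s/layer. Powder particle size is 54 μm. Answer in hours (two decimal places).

188.13 hours

Number of layers: 275 / 0.03 → 9167 (rounded up).
Per-layer scan distance = 10600 / 0.054 = 196296.3 mm.
Beam time per layer: 196296.3 / 2950 → 66.5411 s.
Time per layer: 66.5411 + 7.34 → 73.8811 s.
Total: 9167 × 73.8811 s = 677268.0437 s → 188.13 hours.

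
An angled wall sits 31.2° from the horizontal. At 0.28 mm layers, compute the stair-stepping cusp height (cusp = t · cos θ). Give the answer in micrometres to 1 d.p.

239.5 μm

h_c = t·cos θ = 0.28 × 0.8554 = 0.239512 mm (239.5 μm).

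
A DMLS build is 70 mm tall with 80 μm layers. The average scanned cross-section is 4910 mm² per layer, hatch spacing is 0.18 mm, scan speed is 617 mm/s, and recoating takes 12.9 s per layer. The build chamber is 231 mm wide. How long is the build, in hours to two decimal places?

13.88 hours

Layers = ⌈70/0.08⌉ = 875.
Hatch length per layer: 4910 / 0.18 → 27277.8 mm.
Scan time per layer: 27277.8 / 617 → 44.2104 s.
Time per layer = 44.2104 + 12.9 = 57.1104 s.
Total: 875 × 57.1104 s = 49971.6 s → 13.88 hours.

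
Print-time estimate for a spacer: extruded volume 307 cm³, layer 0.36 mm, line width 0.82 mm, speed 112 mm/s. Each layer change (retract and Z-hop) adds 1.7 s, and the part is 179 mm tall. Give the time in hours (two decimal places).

2.81 hours

Bead cross-section = 0.36 × 0.82, so 0.2952 mm².
Path length: 307000 mm³ / 0.2952 mm² → 1039972.9 mm.
Time extruding = 1039972.9 / 112 = 9285.5 s.
Number of layers: 179 / 0.36 → 498 (rounded up).
Non-print overhead = 498 × 1.7 = 846.6 s.
Total = 9285.5 + 846.6 = 10132.1 s = 2.81 hours.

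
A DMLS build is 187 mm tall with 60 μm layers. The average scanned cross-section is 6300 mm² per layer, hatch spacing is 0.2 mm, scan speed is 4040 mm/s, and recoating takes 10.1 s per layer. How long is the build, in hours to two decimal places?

15.50 hours

Layers = ⌈187/0.06⌉ = 3117.
Scan path per layer = 6300 / 0.2 = 31500 mm.
Scan time per layer = 31500 / 4040 = 7.797 s.
Per-layer time = 7.797 + 10.1 = 17.897 s.
3117 layers × 17.897 s/layer = 55784.949 s, i.e. 15.50 hours.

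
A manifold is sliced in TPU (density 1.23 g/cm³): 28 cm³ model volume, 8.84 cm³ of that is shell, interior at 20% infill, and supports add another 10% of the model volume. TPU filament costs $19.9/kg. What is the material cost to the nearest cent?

$0.38

Infill region = 28 − 8.84, so 19.16 cm³.
Infill deposited = 0.20 × 19.16, so 3.832 cm³.
Support = 0.10 × 28, so 2.8 cm³.
Total extruded: 8.84 + 3.832 + 2.8 → 15.472 cm³.
Mass: 15.472 × 1.23 → 19.03056 g.
At $19.9/kg: 19.03056/1000 × 19.9 = $0.38.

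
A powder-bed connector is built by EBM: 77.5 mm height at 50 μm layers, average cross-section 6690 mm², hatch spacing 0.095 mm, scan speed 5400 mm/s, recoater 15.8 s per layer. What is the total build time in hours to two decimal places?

12.42 hours

Layer count = ceil(77.5 / 0.05) = 1550.
Scan path per layer: 6690 / 0.095 → 70421.1 mm.
Scan time per layer = 70421.1 / 5400, so 13.0409 s.
Time per layer = 13.0409 + 15.8, so 28.8409 s.
1550 layers × 28.8409 s/layer = 44703.395 s, i.e. 12.42 hours.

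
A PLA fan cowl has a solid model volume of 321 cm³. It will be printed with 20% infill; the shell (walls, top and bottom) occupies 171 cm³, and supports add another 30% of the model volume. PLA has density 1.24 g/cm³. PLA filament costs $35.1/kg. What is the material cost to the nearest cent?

$12.94

Volume inside the shell = 321 − 171, so 150 cm³.
Infill volume = 0.20 × 150, so 30 cm³.
Support = 0.30 × 321 = 96.3 cm³.
Total extruded: 171 + 30 + 96.3 → 297.3 cm³.
Mass = 297.3 × 1.24, so 368.652 g.
Cost = 368.652 g / 1000 × $35.1/kg = $12.94.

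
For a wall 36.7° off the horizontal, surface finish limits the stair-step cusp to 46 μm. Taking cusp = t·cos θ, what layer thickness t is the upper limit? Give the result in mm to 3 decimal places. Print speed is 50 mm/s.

Layer height = cusp / cos(36.7°) = 0.046 / 0.8018 = 0.057 mm.

0.057 mm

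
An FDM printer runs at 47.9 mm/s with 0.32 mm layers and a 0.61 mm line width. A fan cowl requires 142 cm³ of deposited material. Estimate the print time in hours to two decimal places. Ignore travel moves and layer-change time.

4.22 hours

Bead cross-section = 0.32 × 0.61, so 0.1952 mm².
Path length: 142000 mm³ / 0.1952 mm² → 727459 mm.
Time extruding = 727459 / 47.9, so 15187 s.
In the requested units: 15187 s = 4.22 hours.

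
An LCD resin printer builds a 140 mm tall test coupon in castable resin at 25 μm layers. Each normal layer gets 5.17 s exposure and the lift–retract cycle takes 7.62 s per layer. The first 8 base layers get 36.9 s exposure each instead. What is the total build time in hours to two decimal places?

Layers = ⌈140/0.025⌉ = 5600.
Base layers = 8 × (36.9 + 7.62) = 356.16 s.
Remaining layers = 5592 × (5.17 + 7.62), so 71521.68 s.
Sum: 356.16 + 71521.68 = 71877.84 s → 19.97 hours.

19.97 hours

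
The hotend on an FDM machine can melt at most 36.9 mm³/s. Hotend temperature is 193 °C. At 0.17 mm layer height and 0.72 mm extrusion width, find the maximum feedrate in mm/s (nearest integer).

Bead cross-section: 0.17 × 0.72 → 0.1224 mm².
Max speed = 36.9 / 0.1224 = 301.47 ≈ 301 mm/s.

301 mm/s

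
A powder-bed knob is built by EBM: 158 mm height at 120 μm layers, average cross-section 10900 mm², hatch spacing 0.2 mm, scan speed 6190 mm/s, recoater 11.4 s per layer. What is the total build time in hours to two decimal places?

7.39 hours

Layer count = ceil(158 / 0.12) = 1317.
Hatch length per layer = 10900 / 0.2 = 54500 mm.
Per-layer scan time = 54500 / 6190 = 8.8045 s.
Time per layer: 8.8045 + 11.4 → 20.2045 s.
Build time = 1317 × 20.2045 = 26609.3265 s = 7.39 hours.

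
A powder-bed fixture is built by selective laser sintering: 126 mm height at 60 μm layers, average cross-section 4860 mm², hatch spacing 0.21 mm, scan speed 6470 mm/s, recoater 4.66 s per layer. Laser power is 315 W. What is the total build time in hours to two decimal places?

4.80 hours

Layer count = ceil(126 / 0.06) = 2100.
Hatch length per layer: 4860 / 0.21 → 23142.9 mm.
Per-layer scan time = 23142.9 / 6470 = 3.577 s.
Per-layer time = 3.577 + 4.66, so 8.237 s.
Build time = 2100 × 8.237 = 17297.7 s = 4.80 hours.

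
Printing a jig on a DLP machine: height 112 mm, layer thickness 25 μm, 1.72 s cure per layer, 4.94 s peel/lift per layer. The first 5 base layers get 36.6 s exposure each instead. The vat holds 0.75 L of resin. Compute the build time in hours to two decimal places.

Number of layers: 112 / 0.025 → 4480 (rounded up).
Bottom layers = 5 × (36.6 + 4.94) = 207.7 s.
Regular layers = 4475 × (1.72 + 4.94) = 29803.5 s.
Total = 207.7 + 29803.5 = 30011.2 s = 8.34 hours.

8.34 hours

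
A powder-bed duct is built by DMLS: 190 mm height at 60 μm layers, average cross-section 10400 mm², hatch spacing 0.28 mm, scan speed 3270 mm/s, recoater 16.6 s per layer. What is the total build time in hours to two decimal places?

Layer count = ceil(190 / 0.06) = 3167.
Hatch length per layer = 10400 / 0.28 = 37142.9 mm.
Laser time per layer: 37142.9 / 3270 → 11.3587 s.
Per-layer time = 11.3587 + 16.6 = 27.9587 s.
Total: 3167 × 27.9587 s = 88545.2029 s → 24.60 hours.

24.60 hours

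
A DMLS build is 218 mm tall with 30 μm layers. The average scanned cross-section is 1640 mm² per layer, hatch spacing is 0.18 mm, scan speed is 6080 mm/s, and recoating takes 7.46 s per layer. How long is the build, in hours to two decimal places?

Layer count = ceil(218 / 0.03) = 7267.
Scan path per layer: 1640 / 0.18 → 9111.1 mm.
Laser time per layer: 9111.1 / 6080 → 1.4985 s.
Layer cycle = 1.4985 + 7.46 = 8.9585 s.
7267 layers × 8.9585 s/layer = 65101.4195 s, i.e. 18.08 hours.

18.08 hours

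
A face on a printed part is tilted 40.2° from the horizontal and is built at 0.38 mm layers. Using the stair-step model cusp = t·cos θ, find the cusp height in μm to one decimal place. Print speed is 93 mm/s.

Cusp = layer height × cos(40.2°) = 0.38 × 0.7638 = 0.290244 mm = 290.2 μm.

290.2 μm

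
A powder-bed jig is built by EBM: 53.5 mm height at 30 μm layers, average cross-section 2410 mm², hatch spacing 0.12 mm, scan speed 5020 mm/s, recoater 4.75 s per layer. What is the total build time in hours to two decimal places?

Number of layers: 53.5 / 0.03 → 1784 (rounded up).
Per-layer scan distance = 2410 / 0.12, so 20083.3 mm.
Per-layer scan time: 20083.3 / 5020 → 4.0007 s.
Per-layer time = 4.0007 + 4.75, so 8.7507 s.
Total: 1784 × 8.7507 s = 15611.2488 s → 4.34 hours.

4.34 hours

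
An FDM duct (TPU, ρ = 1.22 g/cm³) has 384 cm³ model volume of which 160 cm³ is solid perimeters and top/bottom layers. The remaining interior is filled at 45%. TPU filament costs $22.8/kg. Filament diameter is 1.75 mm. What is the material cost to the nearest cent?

$7.25

Volume inside the shell: 384 − 160 → 224 cm³.
Deposited infill: 0.45 × 224 → 100.8 cm³.
Total extruded = 160 + 100.8, so 260.8 cm³.
Mass = 260.8 × 1.22 = 318.176 g.
At $22.8/kg: 318.176/1000 × 22.8 = $7.25.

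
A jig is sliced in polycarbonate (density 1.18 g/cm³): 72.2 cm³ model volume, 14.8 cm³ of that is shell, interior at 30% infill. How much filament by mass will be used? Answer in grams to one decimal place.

37.8 g

Volume inside the shell = 72.2 − 14.8 = 57.4 cm³.
Deposited infill: 0.30 × 57.4 → 17.22 cm³.
Total extruded: 14.8 + 17.22 → 32.02 cm³.
Mass: 32.02 × 1.18 → 37.7836 g.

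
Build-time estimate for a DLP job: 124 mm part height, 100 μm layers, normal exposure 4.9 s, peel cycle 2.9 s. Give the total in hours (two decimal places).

Layers = ⌈124/0.1⌉ = 1240.
Each layer takes = 4.9 + 2.9, so 7.8 s.
Build time: 1240 × 7.8 s = 9672 s, i.e. 2.69 hours.

2.69 hours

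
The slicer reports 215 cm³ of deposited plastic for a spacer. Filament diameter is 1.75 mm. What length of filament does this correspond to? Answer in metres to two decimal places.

89.39 m

A = π r² = π × 0.875² = 2.4053 mm².
Length = 215 cm³ / 2.4053 mm² = 215000 / 2.4053 = 89385.94 mm = 89.39 m.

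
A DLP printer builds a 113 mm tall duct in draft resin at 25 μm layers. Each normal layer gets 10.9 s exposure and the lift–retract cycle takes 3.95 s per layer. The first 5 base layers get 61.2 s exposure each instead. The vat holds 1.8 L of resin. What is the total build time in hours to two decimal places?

Layer count = ceil(113 / 0.025) = 4520.
Base layers: 5 × (61.2 + 3.95) → 325.75 s.
Normal layers = 4515 × (10.9 + 3.95), so 67047.75 s.
Total = 325.75 + 67047.75 = 67373.5 s = 18.71 hours.

18.71 hours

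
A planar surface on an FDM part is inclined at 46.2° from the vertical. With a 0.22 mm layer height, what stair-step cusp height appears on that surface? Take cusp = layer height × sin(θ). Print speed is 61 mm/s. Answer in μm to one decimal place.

158.8 μm

sin(46.2°) = 0.7218, so cusp = 0.22 × 0.7218 = 0.158796 mm → 158.8 μm.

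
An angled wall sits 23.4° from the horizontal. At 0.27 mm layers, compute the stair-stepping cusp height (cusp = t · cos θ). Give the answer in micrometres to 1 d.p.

247.8 μm

h_c = t·cos θ = 0.27 × 0.9178 = 0.247806 mm (247.8 μm).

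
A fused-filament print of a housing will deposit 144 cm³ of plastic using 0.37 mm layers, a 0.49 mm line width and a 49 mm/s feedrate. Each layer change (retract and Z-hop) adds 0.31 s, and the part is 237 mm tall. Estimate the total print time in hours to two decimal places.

4.56 hours

Line area: 0.37 × 0.49 → 0.1813 mm².
Path length: 144000 mm³ / 0.1813 mm² → 794263.7 mm.
Time extruding = 794263.7 / 49, so 16209.5 s.
Layer count = ceil(237 / 0.37) = 641.
Layer-change overhead: 641 × 0.31 → 198.71 s.
Total = 16209.5 + 198.71 = 16408.21 s = 4.56 hours.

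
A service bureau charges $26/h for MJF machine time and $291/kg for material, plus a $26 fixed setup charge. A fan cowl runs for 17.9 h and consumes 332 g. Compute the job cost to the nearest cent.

Machine-time cost = 26 × 17.9, so $465.40.
Material cost = 291 × 332/1000, so $96.612.
Total = 465.40 + 96.612 + 26 = 588.012 ≈ $588.01.

$588.01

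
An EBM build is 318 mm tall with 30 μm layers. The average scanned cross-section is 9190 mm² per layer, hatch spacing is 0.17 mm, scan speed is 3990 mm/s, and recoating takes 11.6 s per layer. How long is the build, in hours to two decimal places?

Layers = ⌈318/0.03⌉ = 10600.
Hatch length per layer = 9190 / 0.17, so 54058.8 mm.
Per-layer scan time = 54058.8 / 3990, so 13.5486 s.
Layer cycle = 13.5486 + 11.6 = 25.1486 s.
Total: 10600 × 25.1486 s = 266575.16 s → 74.05 hours.

74.05 hours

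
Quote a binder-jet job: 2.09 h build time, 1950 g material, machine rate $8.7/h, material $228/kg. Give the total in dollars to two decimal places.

$462.78

Time charge: 8.7 × 2.09 → $18.183.
Material cost = 228 × 1950/1000, so $444.60.
Total = 18.183 + 444.60 = 462.783 ≈ $462.78.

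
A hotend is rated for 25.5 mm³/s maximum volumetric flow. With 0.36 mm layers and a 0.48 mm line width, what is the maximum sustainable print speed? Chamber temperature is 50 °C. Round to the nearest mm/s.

148 mm/s

A: 0.36 × 0.48 → 0.1728 mm².
Max speed = 25.5 / 0.1728 = 147.57 ≈ 148 mm/s.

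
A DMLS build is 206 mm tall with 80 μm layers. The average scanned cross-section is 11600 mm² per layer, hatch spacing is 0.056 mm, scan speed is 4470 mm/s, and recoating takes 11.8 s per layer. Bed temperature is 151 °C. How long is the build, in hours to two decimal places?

41.59 hours

Number of layers: 206 / 0.08 → 2575 (rounded up).
Hatch length per layer = 11600 / 0.056 = 207142.9 mm.
Laser time per layer = 207142.9 / 4470, so 46.3407 s.
Layer cycle: 46.3407 + 11.8 → 58.1407 s.
Build time = 2575 × 58.1407 = 149712.3025 s = 41.59 hours.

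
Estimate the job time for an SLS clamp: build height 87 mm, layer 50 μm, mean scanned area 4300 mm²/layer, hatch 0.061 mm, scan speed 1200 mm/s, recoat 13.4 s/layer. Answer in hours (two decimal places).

Layers = ⌈87/0.05⌉ = 1740.
Per-layer scan distance = 4300 / 0.061, so 70491.8 mm.
Per-layer scan time = 70491.8 / 1200, so 58.7432 s.
Layer cycle = 58.7432 + 13.4 = 72.1432 s.
1740 layers × 72.1432 s/layer = 125529.168 s, i.e. 34.87 hours.

34.87 hours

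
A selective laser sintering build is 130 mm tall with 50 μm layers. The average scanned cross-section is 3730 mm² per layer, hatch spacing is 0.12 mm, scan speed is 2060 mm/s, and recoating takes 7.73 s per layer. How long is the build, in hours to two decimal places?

Layers = ⌈130/0.05⌉ = 2600.
Scan path per layer: 3730 / 0.12 → 31083.3 mm.
Laser time per layer = 31083.3 / 2060, so 15.089 s.
Layer cycle: 15.089 + 7.73 → 22.819 s.
Total: 2600 × 22.819 s = 59329.4 s → 16.48 hours.

16.48 hours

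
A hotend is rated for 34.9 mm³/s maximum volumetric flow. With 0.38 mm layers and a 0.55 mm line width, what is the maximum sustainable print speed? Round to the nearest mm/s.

167 mm/s

A: 0.38 × 0.55 → 0.209 mm².
Max speed = 34.9 / 0.209 = 166.99 ≈ 167 mm/s.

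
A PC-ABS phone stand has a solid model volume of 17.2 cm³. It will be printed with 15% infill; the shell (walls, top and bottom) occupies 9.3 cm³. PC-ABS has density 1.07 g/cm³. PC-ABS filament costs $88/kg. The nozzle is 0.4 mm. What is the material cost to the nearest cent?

Infill region = 17.2 − 9.3 = 7.9 cm³.
Deposited infill = 0.15 × 7.9 = 1.185 cm³.
Total printed volume = 9.3 + 1.185 = 10.485 cm³.
Mass = 10.485 × 1.07 = 11.21895 g.
Cost = 11.21895 g / 1000 × $88/kg = $0.99.

$0.99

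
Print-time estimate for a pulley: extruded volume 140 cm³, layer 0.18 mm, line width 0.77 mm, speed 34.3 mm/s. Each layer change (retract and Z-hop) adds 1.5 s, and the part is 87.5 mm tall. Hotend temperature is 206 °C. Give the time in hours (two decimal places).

8.38 hours

Bead cross-section = 0.18 × 0.77, so 0.1386 mm².
Toolpath length = 140 cm³ / 0.1386 mm² = 140000 / 0.1386 = 1010101 mm.
Print-move time: 1010101 / 34.3 → 29449 s.
Layers = ⌈87.5/0.18⌉ = 487.
Non-print overhead: 487 × 1.5 → 730.5 s.
Total = 29449 + 730.5 = 30179.5 s = 8.38 hours.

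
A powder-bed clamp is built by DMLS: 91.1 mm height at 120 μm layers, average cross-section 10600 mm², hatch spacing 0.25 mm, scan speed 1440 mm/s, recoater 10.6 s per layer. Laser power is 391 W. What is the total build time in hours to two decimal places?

8.45 hours

Layers = ⌈91.1/0.12⌉ = 760.
Scan path per layer = 10600 / 0.25, so 42400 mm.
Laser time per layer = 42400 / 1440 = 29.4444 s.
Per-layer time = 29.4444 + 10.6 = 40.0444 s.
Build time = 760 × 40.0444 = 30433.744 s = 8.45 hours.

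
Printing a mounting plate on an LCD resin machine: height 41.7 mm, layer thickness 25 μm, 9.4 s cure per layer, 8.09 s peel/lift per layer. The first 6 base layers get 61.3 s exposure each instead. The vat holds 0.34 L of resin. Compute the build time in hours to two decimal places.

8.19 hours

Layers = ⌈41.7/0.025⌉ = 1668.
Base layers = 6 × (61.3 + 8.09) = 416.34 s.
Normal layers: 1662 × (9.4 + 8.09) → 29068.38 s.
Sum: 416.34 + 29068.38 = 29484.72 s → 8.19 hours.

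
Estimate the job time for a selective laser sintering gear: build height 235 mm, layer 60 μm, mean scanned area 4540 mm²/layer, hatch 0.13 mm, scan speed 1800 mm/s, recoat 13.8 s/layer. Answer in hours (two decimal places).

36.13 hours

Layers = ⌈235/0.06⌉ = 3917.
Scan path per layer = 4540 / 0.13 = 34923.1 mm.
Laser time per layer: 34923.1 / 1800 → 19.4017 s.
Per-layer time = 19.4017 + 13.8 = 33.2017 s.
Build time = 3917 × 33.2017 = 130051.0589 s = 36.13 hours.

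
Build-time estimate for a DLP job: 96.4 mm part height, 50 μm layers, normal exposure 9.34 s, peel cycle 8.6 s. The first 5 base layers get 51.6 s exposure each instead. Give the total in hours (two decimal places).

Layer count = ceil(96.4 / 0.05) = 1928.
Base layers: 5 × (51.6 + 8.6) → 301 s.
Remaining layers = 1923 × (9.34 + 8.6) = 34498.62 s.
Sum: 301 + 34498.62 = 34799.62 s → 9.67 hours.

9.67 hours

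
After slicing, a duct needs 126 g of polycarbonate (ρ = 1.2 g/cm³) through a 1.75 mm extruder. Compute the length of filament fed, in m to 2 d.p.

43.65 m

Extruded volume: 126/1.2 = 105 cm³ (105000 mm³).
A = π r² = π × 0.875² = 2.4053 mm².
L = V/A = 105000/2.4053 = 43653.6 mm → 43.65 m.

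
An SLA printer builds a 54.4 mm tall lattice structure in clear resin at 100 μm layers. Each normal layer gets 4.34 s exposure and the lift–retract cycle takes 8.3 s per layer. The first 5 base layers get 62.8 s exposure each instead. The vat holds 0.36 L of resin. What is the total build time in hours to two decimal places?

1.99 hours

Number of layers: 54.4 / 0.1 → 544 (rounded up).
Burn-in layers: 5 × (62.8 + 8.3) → 355.5 s.
Regular layers = 539 × (4.34 + 8.3), so 6812.96 s.
Total = 355.5 + 6812.96 = 7168.46 s = 1.99 hours.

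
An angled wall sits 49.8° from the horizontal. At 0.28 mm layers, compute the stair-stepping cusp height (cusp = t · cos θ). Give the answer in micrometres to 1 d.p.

Cusp = layer height × cos(49.8°) = 0.28 × 0.6455 = 0.18074 mm = 180.7 μm.

180.7 μm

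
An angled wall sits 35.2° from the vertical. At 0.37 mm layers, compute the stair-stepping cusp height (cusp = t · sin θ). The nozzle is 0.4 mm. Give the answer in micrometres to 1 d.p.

sin(35.2°) = 0.5764, so cusp = 0.37 × 0.5764 = 0.213268 mm → 213.3 μm.

213.3 μm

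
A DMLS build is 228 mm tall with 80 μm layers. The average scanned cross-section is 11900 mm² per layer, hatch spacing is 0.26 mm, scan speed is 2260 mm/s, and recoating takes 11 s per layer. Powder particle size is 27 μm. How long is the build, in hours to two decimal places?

Layer count = ceil(228 / 0.08) = 2850.
Hatch length per layer: 11900 / 0.26 → 45769.2 mm.
Laser time per layer: 45769.2 / 2260 → 20.2519 s.
Time per layer = 20.2519 + 11, so 31.2519 s.
Build time = 2850 × 31.2519 = 89067.915 s = 24.74 hours.

24.74 hours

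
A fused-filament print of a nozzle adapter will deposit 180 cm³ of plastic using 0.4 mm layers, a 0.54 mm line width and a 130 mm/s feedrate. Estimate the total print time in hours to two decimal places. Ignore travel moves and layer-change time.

1.78 hours

Line area: 0.4 × 0.54 → 0.216 mm².
Total extruded path = 180000/0.216 = 833333.3 mm.
Extrusion time = 833333.3 / 130 = 6410.3 s.
That's 6410.3 s → 1.78 hours.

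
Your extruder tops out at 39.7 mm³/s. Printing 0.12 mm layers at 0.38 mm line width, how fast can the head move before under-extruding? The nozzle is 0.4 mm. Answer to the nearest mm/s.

Extrusion cross-section = 0.12 × 0.38 = 0.0456 mm².
v_max = Q/A = 39.7/0.0456 = 870.61 mm/s → 871 mm/s.

871 mm/s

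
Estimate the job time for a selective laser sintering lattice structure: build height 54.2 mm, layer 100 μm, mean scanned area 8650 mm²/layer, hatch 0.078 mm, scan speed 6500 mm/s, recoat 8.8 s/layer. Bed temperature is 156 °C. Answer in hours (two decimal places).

Layers = ⌈54.2/0.1⌉ = 542.
Scan path per layer = 8650 / 0.078, so 110897.4 mm.
Per-layer scan time = 110897.4 / 6500, so 17.0611 s.
Layer cycle = 17.0611 + 8.8 = 25.8611 s.
542 layers × 25.8611 s/layer = 14016.7162 s, i.e. 3.89 hours.

3.89 hours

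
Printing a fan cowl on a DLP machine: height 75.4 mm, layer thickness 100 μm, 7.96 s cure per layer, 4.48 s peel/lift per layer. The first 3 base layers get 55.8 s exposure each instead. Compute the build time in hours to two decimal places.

Layer count = ceil(75.4 / 0.1) = 754.
Burn-in layers: 3 × (55.8 + 4.48) → 180.84 s.
Remaining layers: 751 × (7.96 + 4.48) → 9342.44 s.
Total = 180.84 + 9342.44 = 9523.28 s = 2.65 hours.

2.65 hours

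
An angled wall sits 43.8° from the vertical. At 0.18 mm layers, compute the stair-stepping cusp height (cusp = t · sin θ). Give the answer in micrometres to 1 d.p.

h_c = t·sin θ = 0.18 × 0.6921 = 0.124578 mm (124.6 μm).

124.6 μm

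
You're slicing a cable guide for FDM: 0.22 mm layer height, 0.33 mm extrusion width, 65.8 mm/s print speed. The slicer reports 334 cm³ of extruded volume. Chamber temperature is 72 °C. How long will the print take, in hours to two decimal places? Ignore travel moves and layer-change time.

19.42 hours

Line area: 0.22 × 0.33 → 0.0726 mm².
Total extruded path = 334000/0.0726 = 4600551 mm.
Extrusion time = 4600551 / 65.8 = 69917.2 s.
That's 69917.2 s → 19.42 hours.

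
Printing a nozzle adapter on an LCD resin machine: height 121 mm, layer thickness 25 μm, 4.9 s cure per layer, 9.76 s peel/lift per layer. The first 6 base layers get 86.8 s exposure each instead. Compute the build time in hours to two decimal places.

19.85 hours

Layer count = ceil(121 / 0.025) = 4840.
Burn-in layers = 6 × (86.8 + 9.76), so 579.36 s.
Remaining layers: 4834 × (4.9 + 9.76) → 70866.44 s.
Total = 579.36 + 70866.44 = 71445.8 s = 19.85 hours.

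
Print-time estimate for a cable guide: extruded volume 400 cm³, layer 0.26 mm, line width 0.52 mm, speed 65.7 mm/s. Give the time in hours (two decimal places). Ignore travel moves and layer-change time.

12.51 hours

Line area = 0.26 × 0.52, so 0.1352 mm².
Path length: 400000 mm³ / 0.1352 mm² → 2958579.9 mm.
Extrusion time = 2958579.9 / 65.7 = 45031.7 s.
45031.7 s = 12.51 hours.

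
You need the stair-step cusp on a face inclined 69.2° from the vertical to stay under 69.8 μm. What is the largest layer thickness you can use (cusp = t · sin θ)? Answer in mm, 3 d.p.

sin(69.2°) = 0.9348; t_max = 0.0698/0.9348 = 0.075 mm.

0.075 mm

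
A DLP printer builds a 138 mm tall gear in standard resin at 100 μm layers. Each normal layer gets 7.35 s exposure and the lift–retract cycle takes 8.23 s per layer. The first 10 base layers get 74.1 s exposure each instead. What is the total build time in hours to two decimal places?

6.16 hours

Number of layers: 138 / 0.1 → 1380 (rounded up).
Base layers = 10 × (74.1 + 8.23), so 823.3 s.
Regular layers = 1370 × (7.35 + 8.23), so 21344.6 s.
Total = 823.3 + 21344.6 = 22167.9 s = 6.16 hours.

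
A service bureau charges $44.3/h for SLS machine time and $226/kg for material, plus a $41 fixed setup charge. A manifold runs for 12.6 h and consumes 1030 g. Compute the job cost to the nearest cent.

$831.96

Time charge: 44.3 × 12.6 → $558.18.
Material cost: 226 × 1030/1000 → $232.78.
Total = 558.18 + 232.78 + 41 = $831.96.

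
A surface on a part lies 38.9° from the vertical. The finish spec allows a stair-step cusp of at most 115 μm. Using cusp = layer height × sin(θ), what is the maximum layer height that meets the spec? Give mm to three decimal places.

0.183 mm

Layer height = cusp / sin(38.9°) = 0.115 / 0.6280 = 0.183 mm.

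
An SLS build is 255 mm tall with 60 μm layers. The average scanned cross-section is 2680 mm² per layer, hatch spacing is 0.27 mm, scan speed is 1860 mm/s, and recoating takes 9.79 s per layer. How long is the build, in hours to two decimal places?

17.86 hours

Number of layers: 255 / 0.06 → 4250 (rounded up).
Scan path per layer = 2680 / 0.27, so 9925.9 mm.
Laser time per layer: 9925.9 / 1860 → 5.3365 s.
Time per layer = 5.3365 + 9.79, so 15.1265 s.
Total: 4250 × 15.1265 s = 64287.625 s → 17.86 hours.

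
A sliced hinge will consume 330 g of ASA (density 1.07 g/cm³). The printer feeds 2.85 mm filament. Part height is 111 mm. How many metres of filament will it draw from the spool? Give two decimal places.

Volume = 330 g / 1.07 g·cm⁻³ = 308.4112 cm³ = 308411.2 mm³.
A = π r² = π × 1.425² = 6.3794 mm².
L = V/A = 308411.2/6.3794 = 48344.86 mm → 48.34 m.

48.34 m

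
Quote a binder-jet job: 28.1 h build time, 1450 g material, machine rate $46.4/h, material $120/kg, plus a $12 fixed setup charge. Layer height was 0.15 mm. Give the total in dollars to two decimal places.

Machine-time cost = 46.4 × 28.1 = $1303.84.
Material cost = 120 × 1450/1000, so $174.00.
Total = 1303.84 + 174.00 + 12 = $1489.84.

$1489.84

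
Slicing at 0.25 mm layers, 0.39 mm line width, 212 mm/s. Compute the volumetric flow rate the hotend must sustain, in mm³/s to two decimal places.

Bead cross-section = 0.25 × 0.39, so 0.0975 mm².
Q = v·A = 212 × 0.0975 = 20.67 mm³/s.

20.67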